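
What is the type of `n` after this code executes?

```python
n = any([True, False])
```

any() returns bool

bool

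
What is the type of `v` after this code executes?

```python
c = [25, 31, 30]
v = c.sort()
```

list.sort() returns None (sorts in place)

NoneType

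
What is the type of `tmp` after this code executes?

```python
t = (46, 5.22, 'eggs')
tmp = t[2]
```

Index 2 of tuple is 'eggs' which is str

str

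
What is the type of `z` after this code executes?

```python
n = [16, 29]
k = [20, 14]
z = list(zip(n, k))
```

list(zip(...)) returns a list of tuples

list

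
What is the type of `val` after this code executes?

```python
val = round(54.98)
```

round() with no ndigits arg returns int

int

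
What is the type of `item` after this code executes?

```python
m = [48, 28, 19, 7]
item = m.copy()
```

list.copy() returns list

list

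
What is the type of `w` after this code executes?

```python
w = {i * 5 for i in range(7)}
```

A set comprehension {expr for x in iterable} produces a set

set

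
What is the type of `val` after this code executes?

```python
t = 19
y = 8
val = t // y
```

int // int returns int (19 // 8 = 2)

int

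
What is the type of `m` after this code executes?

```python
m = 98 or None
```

'or' returns first truthy value (98, int)

int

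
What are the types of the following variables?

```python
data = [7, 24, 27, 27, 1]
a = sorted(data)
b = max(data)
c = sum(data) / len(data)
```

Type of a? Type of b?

sorted() returns list; max of ints returns int

list, int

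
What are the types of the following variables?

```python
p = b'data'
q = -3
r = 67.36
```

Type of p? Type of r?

p is bytes; r is float

bytes, float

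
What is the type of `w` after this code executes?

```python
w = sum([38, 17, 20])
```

sum() of ints returns int

int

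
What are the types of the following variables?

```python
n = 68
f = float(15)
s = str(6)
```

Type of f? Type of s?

f is float; s is str

float, str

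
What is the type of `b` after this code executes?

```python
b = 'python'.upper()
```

str.upper() returns str

str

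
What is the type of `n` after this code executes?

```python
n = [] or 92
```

'or' returns first truthy value (92, which is int)

int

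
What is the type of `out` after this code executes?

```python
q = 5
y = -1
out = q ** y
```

int ** negative int returns float

float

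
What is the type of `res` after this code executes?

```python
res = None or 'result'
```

'or' with None returns the other value ('result', str)

str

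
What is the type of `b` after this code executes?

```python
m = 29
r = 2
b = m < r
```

Comparison operators return bool

bool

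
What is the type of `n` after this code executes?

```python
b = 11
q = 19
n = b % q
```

int % int returns int (11 % 19 = 11)

int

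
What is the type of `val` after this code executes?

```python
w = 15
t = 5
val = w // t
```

int // int returns int (15 // 5 = 3)

int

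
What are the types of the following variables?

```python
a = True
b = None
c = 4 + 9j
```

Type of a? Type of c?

a is bool; c is complex

bool, complex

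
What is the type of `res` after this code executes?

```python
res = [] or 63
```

'or' returns first truthy value (63, which is int)

int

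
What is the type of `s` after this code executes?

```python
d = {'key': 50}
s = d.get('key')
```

dict.get() returns the value (int) when key is found

int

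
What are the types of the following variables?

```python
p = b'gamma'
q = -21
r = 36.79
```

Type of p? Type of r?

p is bytes; r is float

bytes, float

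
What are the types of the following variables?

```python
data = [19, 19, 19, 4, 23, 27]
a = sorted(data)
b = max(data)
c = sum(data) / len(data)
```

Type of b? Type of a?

max of ints returns int; sorted() returns list

int, list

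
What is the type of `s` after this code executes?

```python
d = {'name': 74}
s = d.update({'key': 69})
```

dict.update() returns None

NoneType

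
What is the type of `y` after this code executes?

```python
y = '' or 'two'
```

'or' returns first truthy value ('two', which is str)

str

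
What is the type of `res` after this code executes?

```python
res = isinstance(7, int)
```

isinstance() returns bool

bool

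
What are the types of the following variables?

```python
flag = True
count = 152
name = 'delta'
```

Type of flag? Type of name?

flag is bool; name is str

bool, str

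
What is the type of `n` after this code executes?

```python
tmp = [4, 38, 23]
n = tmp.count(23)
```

list.count() returns int

int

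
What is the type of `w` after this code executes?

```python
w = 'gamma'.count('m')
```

str.count() returns int

int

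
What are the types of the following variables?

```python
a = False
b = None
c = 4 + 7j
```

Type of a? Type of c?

a is bool; c is complex

bool, complex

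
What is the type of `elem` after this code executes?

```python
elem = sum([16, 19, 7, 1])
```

sum() of ints returns int

int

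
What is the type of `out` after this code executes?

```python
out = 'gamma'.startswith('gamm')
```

str.startswith() returns bool

bool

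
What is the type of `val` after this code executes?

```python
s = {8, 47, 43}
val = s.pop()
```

Popping from a set of ints returns int

int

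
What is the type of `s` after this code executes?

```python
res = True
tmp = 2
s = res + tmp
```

bool + int returns int (True is 1, so 1 + 2 = 3)

int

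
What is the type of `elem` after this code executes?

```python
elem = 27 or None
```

'or' returns first truthy value (27, int)

int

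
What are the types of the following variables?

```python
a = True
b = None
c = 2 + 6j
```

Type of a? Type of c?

a is bool; c is complex

bool, complex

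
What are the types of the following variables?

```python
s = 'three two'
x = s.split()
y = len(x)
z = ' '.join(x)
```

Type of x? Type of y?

str.split() returns list; len() returns int

list, int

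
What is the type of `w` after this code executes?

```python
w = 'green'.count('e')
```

str.count() returns int

int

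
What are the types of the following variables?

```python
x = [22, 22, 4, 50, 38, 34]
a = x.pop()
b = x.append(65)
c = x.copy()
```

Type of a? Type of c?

list.pop() returns the element (int); list.copy() returns list

int, list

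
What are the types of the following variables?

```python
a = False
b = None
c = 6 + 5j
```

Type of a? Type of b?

a is bool; b is NoneType

bool, NoneType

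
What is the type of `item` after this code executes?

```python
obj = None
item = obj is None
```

'is' comparison returns bool

bool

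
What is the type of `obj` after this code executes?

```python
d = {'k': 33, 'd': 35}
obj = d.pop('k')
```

dict.pop() returns the value (int)

int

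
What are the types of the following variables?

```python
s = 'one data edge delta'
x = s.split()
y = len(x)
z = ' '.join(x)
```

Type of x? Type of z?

str.split() returns list; str.join() returns str

list, str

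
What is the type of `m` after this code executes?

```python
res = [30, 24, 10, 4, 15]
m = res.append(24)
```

list.append() returns None (mutates in place)

NoneType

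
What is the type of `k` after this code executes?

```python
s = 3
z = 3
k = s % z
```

int % int returns int (3 % 3 = 0)

int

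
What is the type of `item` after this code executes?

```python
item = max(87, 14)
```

max() of ints returns int

int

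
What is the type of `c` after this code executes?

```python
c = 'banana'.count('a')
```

str.count() returns int

int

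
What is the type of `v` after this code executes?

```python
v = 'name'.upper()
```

str.upper() returns str

str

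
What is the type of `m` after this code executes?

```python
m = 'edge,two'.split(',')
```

str.split() returns list

list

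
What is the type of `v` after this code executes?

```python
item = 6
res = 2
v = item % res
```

int % int returns int (6 % 2 = 0)

int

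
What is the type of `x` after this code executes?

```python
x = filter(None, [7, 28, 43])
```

filter() returns a filter iterator object

filter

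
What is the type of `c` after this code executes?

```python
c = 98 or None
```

'or' returns first truthy value (98, int)

int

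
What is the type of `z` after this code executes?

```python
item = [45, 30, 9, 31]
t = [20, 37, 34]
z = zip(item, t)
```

zip() returns a zip iterator object

zip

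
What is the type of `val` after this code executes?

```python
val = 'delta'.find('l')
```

str.find() returns int (index, or -1)

int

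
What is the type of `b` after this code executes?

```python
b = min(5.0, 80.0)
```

min() of floats returns float

float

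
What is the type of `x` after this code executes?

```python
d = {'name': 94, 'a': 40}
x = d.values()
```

.values() returns a dict_values view object

dict_values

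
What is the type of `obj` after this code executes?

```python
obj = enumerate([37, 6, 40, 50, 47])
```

enumerate() returns an enumerate iterator object

enumerate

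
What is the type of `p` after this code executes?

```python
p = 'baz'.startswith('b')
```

str.startswith() returns bool

bool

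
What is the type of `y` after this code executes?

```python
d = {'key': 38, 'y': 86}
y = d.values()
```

.values() returns a dict_values view object

dict_values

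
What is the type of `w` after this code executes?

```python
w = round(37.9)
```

round() with no ndigits arg returns int

int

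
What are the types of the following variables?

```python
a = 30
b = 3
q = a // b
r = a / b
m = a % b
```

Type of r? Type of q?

int / int returns float; int // int returns int

float, int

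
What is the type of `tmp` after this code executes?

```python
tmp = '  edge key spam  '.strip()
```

str.strip() returns str

str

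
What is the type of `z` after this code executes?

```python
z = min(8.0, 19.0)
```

min() of floats returns float

float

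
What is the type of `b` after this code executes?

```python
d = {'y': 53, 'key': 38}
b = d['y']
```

Accessing dict[str, int] with key 'y' returns int value 53

int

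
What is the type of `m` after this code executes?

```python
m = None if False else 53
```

Ternary: condition is False, else branch (53) taken → int

int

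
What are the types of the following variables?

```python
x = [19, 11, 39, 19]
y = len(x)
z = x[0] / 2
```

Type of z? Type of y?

int / int returns float; len() returns int

float, int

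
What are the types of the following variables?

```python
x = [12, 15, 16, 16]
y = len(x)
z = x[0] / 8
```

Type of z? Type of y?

int / int returns float; len() returns int

float, int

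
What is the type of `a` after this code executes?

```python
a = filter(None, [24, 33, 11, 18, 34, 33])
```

filter() returns a filter iterator object

filter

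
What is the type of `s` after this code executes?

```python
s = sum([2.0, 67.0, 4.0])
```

sum() of floats returns float

float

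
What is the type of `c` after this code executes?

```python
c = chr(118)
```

chr() returns str (single character)

str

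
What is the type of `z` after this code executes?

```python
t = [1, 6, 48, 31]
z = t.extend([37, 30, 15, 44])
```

list.extend() returns None

NoneType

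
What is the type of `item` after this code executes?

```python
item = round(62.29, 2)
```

round() with ndigits arg returns float

float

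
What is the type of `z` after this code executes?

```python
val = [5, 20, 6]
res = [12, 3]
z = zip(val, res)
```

zip() returns a zip iterator object

zip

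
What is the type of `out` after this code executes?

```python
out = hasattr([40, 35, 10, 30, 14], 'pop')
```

hasattr() returns bool

bool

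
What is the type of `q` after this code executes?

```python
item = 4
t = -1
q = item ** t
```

int ** negative int returns float

float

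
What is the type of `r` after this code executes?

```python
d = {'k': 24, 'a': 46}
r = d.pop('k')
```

dict.pop() returns the value (int)

int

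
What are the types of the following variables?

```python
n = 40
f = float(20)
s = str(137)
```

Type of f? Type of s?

f is float; s is str

float, str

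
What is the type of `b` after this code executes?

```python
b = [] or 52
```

'or' returns first truthy value (52, which is int)

int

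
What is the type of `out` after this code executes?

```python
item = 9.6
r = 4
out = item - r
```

float - int returns float (9.6 - 4 = 5.6)

float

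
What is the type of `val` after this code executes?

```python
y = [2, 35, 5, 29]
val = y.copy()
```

list.copy() returns list

list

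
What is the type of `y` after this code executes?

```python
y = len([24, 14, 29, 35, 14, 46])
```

len() always returns int

int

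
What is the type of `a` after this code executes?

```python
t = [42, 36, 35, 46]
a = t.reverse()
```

list.reverse() returns None

NoneType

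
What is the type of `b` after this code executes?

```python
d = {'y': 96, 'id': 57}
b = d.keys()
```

.keys() returns a dict_keys view object

dict_keys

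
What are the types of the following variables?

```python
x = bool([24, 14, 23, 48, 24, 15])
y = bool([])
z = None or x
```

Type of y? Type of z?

bool() returns bool; None or <bool> returns the bool

bool, bool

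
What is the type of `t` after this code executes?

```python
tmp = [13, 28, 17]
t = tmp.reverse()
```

list.reverse() returns None

NoneType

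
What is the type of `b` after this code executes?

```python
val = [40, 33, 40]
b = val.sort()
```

list.sort() returns None (sorts in place)

NoneType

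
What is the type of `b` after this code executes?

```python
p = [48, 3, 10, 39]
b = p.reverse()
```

list.reverse() returns None

NoneType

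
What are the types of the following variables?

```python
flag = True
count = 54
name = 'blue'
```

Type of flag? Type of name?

flag is bool; name is str

bool, str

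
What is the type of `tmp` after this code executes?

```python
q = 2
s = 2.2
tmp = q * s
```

int * float returns float (2 * 2.2 = 4.4)

float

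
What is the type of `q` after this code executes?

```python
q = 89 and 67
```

'and' returns the last value when all truthy (67, which is int)

int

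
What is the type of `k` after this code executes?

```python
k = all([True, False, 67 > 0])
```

all() returns bool

bool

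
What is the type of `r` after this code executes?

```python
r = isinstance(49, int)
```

isinstance() returns bool

bool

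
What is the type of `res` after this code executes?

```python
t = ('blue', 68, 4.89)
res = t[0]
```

Index 0 of tuple is 'blue' which is str

str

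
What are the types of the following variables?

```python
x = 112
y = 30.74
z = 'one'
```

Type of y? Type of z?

y is float; z is str

float, str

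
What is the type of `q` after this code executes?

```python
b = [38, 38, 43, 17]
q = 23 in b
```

'in' operator returns bool

bool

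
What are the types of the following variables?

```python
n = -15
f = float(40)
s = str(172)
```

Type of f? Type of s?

f is float; s is str

float, str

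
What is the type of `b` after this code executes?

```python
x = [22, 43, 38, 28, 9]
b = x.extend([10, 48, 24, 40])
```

list.extend() returns None

NoneType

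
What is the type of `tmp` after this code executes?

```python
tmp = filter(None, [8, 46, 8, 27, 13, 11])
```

filter() returns a filter iterator object

filter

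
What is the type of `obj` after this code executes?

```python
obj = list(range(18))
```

list(range(...)) returns list

list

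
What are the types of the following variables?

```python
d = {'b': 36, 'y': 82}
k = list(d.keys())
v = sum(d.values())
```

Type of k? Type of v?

list(...) returns list; sum of int values returns int

list, int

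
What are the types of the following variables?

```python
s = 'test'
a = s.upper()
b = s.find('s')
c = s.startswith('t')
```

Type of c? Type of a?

str.startswith() returns bool; str.upper() returns str

bool, str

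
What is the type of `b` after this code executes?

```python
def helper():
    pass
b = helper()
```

A function with no return statement returns None

NoneType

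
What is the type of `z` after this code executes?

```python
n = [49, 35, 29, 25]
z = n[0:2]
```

Slicing a list always returns a list

list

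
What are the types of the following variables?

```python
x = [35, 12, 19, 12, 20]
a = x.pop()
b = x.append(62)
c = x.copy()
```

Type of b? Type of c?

list.append() returns None; list.copy() returns list

NoneType, list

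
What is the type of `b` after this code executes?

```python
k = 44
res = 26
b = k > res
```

Comparison operators return bool

bool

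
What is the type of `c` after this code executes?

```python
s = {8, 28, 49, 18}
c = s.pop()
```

Popping from a set of ints returns int

int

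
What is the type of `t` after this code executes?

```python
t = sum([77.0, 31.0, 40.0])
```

sum() of floats returns float

float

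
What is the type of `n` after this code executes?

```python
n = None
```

None has type NoneType

NoneType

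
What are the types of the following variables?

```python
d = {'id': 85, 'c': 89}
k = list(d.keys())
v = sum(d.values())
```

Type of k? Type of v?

list(...) returns list; sum of int values returns int

list, int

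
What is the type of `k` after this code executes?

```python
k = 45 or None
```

'or' returns first truthy value (45, int)

int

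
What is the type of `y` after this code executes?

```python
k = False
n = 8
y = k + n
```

bool + int returns int (False is 0, so 0 + 8 = 8)

int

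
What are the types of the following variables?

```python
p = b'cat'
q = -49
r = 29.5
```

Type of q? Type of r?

q is int; r is float

int, float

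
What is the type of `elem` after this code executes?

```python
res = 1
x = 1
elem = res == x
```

Equality comparison returns bool

bool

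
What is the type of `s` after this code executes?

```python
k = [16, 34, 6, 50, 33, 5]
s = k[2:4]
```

Slicing a list always returns a list

list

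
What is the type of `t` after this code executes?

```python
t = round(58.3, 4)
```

round() with ndigits arg returns float

float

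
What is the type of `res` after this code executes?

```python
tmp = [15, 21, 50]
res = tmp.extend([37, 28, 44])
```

list.extend() returns None

NoneType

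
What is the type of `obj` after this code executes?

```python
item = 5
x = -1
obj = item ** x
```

int ** negative int returns float

float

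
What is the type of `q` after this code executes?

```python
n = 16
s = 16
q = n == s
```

Equality comparison returns bool

bool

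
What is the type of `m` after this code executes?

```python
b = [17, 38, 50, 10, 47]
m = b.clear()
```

list.clear() returns None

NoneType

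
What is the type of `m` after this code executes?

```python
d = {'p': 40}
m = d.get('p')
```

dict.get() returns the value (int) when key is found

int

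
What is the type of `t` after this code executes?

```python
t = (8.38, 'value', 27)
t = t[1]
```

Index 1 of tuple is 'value' which is str

str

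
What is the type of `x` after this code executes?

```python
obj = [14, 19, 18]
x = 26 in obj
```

'in' operator returns bool

bool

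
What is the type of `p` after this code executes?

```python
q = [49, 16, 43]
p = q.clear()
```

list.clear() returns None

NoneType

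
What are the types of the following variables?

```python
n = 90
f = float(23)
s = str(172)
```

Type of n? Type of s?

n is int; s is str

int, str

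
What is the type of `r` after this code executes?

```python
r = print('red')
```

print() returns None

NoneType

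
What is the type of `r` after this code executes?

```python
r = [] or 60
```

'or' returns first truthy value (60, which is int)

int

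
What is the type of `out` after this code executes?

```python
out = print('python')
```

print() returns None

NoneType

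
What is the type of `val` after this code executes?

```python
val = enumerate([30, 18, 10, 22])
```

enumerate() returns an enumerate iterator object

enumerate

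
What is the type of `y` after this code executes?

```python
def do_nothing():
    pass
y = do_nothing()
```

A function with no return statement returns None

NoneType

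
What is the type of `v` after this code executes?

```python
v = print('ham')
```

print() returns None

NoneType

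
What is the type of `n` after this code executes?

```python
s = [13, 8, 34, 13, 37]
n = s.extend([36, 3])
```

list.extend() returns None

NoneType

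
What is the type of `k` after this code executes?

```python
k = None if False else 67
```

Ternary: condition is False, else branch (67) taken → int

int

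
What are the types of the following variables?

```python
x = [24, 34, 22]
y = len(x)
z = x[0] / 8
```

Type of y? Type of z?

len() returns int; int / int returns float

int, float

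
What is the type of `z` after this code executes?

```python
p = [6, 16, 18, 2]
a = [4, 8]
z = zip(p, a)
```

zip() returns a zip iterator object

zip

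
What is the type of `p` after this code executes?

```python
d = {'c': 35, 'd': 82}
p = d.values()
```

.values() returns a dict_values view object

dict_values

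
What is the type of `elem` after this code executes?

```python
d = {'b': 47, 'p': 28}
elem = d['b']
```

Accessing dict[str, int] with key 'b' returns int value 47

int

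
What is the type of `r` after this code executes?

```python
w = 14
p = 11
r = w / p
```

int / int always returns float in Python 3 (14 / 11 = 1.27273)

float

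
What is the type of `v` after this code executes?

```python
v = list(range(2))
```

list(range(...)) returns list

list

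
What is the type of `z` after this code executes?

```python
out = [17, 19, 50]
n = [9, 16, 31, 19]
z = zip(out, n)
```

zip() returns a zip iterator object

zip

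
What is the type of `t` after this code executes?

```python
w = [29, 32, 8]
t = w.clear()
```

list.clear() returns None

NoneType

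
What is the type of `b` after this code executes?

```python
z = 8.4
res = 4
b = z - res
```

float - int returns float (8.4 - 4 = 4.4)

float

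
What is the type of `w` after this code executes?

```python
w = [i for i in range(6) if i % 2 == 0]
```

A list comprehension [...] produces a list

list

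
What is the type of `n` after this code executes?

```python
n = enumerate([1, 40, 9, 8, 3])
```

enumerate() returns an enumerate iterator object

enumerate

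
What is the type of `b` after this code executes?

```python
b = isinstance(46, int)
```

isinstance() returns bool

bool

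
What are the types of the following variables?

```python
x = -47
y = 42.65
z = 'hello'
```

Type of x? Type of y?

x is int; y is float

int, float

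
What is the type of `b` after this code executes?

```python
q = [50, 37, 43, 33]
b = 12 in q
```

'in' operator returns bool

bool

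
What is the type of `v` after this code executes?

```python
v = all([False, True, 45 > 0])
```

all() returns bool

bool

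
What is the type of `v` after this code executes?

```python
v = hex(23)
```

hex() returns str representation

str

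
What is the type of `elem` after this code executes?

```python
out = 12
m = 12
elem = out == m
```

Equality comparison returns bool

bool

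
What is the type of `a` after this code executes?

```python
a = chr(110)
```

chr() returns str (single character)

str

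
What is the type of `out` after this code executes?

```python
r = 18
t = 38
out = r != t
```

Comparison operators return bool

bool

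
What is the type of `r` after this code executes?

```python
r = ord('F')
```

ord() returns int (Unicode code point)

int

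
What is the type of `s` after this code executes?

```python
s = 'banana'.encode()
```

str.encode() returns bytes

bytes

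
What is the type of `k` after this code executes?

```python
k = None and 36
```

'and' returns first falsy value (None)

NoneType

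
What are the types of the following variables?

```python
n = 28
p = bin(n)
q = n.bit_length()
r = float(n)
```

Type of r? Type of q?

float() returns float; int.bit_length() returns int

float, int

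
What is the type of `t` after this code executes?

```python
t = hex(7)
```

hex() returns str representation

str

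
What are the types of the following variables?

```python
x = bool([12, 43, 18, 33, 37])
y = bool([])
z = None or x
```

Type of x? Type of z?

bool() returns bool; None or <bool> returns the bool

bool, bool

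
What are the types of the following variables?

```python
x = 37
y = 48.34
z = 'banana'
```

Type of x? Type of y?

x is int; y is float

int, float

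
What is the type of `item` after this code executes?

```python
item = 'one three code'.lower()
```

str.lower() returns str

str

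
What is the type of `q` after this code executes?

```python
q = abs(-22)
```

abs() of int returns int

int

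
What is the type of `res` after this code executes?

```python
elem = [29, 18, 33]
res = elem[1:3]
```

Slicing a list always returns a list

list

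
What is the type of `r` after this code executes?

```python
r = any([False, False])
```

any() returns bool

bool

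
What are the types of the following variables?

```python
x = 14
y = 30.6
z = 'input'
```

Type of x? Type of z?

x is int; z is str

int, str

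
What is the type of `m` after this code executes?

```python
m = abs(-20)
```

abs() of int returns int

int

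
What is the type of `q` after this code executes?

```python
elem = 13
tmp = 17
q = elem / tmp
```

int / int always returns float in Python 3 (13 / 17 = 0.764706)

float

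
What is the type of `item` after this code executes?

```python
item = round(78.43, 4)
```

round() with ndigits arg returns float

float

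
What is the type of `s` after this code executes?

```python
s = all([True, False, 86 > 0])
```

all() returns bool

bool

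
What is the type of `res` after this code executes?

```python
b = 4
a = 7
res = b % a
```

int % int returns int (4 % 7 = 4)

int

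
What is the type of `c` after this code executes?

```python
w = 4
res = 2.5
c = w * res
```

int * float returns float (4 * 2.5 = 10.0)

float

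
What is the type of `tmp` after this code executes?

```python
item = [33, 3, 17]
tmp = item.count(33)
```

list.count() returns int

int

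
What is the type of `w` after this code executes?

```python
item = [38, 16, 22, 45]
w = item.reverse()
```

list.reverse() returns None

NoneType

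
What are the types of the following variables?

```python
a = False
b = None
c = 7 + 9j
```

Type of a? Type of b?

a is bool; b is NoneType

bool, NoneType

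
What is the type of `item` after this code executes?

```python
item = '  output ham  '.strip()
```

str.strip() returns str

str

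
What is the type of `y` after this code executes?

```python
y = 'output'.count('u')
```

str.count() returns int

int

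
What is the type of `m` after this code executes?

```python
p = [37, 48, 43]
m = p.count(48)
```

list.count() returns int

int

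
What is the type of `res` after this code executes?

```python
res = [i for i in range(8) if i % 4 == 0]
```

A list comprehension [...] produces a list

list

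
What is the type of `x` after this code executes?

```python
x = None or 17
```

'or' with None returns the other value (17, int)

int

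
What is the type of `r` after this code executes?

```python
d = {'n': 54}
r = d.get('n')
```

dict.get() returns the value (int) when key is found

int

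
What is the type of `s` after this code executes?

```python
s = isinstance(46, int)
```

isinstance() returns bool

bool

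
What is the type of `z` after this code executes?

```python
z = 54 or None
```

'or' returns first truthy value (54, int)

int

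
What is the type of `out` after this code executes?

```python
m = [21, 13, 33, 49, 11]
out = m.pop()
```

list.pop() returns the popped element (int here)

int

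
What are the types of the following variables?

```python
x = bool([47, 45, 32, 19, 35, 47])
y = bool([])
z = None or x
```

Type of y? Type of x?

bool() returns bool; bool() returns bool

bool, bool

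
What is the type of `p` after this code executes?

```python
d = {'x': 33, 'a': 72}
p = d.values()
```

.values() returns a dict_values view object

dict_values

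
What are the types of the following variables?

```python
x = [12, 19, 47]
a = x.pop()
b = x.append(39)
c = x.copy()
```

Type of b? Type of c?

list.append() returns None; list.copy() returns list

NoneType, list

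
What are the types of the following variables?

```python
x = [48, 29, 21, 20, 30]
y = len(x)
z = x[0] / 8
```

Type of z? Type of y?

int / int returns float; len() returns int

float, int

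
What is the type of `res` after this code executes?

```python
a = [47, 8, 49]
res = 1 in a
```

'in' operator returns bool

bool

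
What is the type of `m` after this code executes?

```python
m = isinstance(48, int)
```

isinstance() returns bool

bool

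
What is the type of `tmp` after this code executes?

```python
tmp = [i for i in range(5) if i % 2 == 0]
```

A list comprehension [...] produces a list

list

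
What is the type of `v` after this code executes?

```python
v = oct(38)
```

oct() returns str representation

str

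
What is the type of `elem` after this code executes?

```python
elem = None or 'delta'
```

'or' with None returns the other value ('delta', str)

str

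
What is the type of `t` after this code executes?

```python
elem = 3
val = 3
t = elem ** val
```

int ** positive int returns int (3 ** 3 = 27)

int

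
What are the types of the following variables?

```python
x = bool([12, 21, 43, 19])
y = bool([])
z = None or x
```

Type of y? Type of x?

bool() returns bool; bool() returns bool

bool, bool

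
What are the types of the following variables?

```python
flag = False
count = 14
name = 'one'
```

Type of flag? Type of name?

flag is bool; name is str

bool, str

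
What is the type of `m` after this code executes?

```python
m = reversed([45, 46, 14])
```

reversed() on a list returns a list_reverseiterator

list_reverseiterator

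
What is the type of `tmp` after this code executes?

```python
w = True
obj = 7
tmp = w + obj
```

bool + int returns int (True is 1, so 1 + 7 = 8)

int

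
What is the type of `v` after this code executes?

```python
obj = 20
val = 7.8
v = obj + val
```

int + float returns float (20 + 7.8 = 27.8)

float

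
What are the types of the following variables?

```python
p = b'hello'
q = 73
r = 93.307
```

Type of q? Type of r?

q is int; r is float

int, float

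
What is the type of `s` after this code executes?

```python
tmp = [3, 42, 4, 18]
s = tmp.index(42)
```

list.index() returns int

int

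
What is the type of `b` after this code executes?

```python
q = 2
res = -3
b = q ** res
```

int ** negative int returns float

float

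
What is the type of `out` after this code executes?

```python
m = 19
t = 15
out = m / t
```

int / int always returns float in Python 3 (19 / 15 = 1.26667)

float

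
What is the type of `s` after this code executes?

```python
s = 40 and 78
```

'and' returns the last value when all truthy (78, which is int)

int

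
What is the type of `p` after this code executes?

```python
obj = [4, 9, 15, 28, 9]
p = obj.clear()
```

list.clear() returns None

NoneType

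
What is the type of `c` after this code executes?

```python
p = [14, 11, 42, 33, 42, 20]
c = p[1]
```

Indexing a list of ints returns int (p[1] = 11)

int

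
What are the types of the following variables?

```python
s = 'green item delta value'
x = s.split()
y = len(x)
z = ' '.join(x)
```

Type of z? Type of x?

str.join() returns str; str.split() returns list

str, list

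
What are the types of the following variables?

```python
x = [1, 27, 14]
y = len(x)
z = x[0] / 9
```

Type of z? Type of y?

int / int returns float; len() returns int

float, int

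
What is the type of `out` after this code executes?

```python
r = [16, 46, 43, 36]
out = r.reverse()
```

list.reverse() returns None

NoneType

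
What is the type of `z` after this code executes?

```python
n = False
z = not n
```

'not' always returns bool

bool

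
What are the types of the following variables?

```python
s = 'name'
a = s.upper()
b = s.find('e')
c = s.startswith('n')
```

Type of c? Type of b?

str.startswith() returns bool; str.find() returns int

bool, int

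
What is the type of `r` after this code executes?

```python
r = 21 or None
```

'or' returns first truthy value (21, int)

int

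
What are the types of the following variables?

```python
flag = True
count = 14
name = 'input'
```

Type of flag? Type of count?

flag is bool; count is int

bool, int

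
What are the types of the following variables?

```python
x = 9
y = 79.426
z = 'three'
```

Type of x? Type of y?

x is int; y is float

int, float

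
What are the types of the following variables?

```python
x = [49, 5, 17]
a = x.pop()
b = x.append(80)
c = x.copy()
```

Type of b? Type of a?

list.append() returns None; list.pop() returns the element (int)

NoneType, int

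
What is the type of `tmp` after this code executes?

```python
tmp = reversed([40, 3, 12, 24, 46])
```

reversed() on a list returns a list_reverseiterator

list_reverseiterator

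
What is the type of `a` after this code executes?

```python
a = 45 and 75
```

'and' returns the last value when all truthy (75, which is int)

int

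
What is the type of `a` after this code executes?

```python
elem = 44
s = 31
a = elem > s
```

Comparison operators return bool

bool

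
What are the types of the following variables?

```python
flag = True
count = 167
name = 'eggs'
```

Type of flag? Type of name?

flag is bool; name is str

bool, str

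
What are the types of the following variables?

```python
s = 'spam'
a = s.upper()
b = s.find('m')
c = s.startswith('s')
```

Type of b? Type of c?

str.find() returns int; str.startswith() returns bool

int, bool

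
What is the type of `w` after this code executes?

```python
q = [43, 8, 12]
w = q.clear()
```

list.clear() returns None

NoneType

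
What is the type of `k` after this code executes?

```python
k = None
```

None has type NoneType

NoneType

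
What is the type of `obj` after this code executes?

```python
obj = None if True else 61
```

Ternary: condition is True, if branch (None) taken → NoneType

NoneType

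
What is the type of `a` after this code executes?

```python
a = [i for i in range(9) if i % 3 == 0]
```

A list comprehension [...] produces a list

list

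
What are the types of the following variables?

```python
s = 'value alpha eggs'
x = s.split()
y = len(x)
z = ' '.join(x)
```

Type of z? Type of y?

str.join() returns str; len() returns int

str, int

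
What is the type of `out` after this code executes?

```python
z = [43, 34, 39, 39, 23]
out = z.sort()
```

list.sort() returns None (sorts in place)

NoneType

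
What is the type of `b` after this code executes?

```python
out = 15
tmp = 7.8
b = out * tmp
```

int * float returns float (15 * 7.8 = 117.0)

float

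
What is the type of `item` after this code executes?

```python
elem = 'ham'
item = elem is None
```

'is' comparison returns bool

bool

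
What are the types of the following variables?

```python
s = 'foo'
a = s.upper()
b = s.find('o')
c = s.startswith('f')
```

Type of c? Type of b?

str.startswith() returns bool; str.find() returns int

bool, int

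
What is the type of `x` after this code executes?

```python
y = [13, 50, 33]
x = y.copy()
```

list.copy() returns list

list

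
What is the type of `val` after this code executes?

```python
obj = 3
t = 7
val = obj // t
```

int // int returns int (3 // 7 = 0)

int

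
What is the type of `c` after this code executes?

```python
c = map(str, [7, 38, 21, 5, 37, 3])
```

map() returns a map iterator object

map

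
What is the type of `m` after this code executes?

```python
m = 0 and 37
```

'and' returns the first falsy value (0, which is int)

int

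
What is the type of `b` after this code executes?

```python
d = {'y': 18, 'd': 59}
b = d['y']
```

Accessing dict[str, int] with key 'y' returns int value 18

int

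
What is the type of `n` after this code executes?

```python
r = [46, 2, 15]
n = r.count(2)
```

list.count() returns int

int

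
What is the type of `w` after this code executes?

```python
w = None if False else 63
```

Ternary: condition is False, else branch (63) taken → int

int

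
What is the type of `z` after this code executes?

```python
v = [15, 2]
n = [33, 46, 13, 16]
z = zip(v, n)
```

zip() returns a zip iterator object

zip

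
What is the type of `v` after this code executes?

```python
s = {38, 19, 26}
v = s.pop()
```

Popping from a set of ints returns int

int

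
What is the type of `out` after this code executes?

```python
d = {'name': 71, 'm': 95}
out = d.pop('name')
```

dict.pop() returns the value (int)

int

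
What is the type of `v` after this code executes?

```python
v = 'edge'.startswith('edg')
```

str.startswith() returns bool

bool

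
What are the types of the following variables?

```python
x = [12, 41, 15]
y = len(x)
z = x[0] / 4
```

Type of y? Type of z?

len() returns int; int / int returns float

int, float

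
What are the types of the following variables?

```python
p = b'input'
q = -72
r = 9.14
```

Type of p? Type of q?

p is bytes; q is int

bytes, int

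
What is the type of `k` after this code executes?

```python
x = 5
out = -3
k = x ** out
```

int ** negative int returns float

float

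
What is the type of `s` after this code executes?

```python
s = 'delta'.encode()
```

str.encode() returns bytes

bytes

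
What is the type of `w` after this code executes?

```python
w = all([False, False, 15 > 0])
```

all() returns bool

bool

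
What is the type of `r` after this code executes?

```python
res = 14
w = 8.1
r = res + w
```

int + float returns float (14 + 8.1 = 22.1)

float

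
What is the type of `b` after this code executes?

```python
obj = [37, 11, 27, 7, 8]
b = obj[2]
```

Indexing a list of ints returns int (obj[2] = 27)

int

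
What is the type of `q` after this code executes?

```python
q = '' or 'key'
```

'or' returns first truthy value ('key', which is str)

str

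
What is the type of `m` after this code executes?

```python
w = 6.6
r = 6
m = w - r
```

float - int returns float (6.6 - 6 = 0.6)

float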